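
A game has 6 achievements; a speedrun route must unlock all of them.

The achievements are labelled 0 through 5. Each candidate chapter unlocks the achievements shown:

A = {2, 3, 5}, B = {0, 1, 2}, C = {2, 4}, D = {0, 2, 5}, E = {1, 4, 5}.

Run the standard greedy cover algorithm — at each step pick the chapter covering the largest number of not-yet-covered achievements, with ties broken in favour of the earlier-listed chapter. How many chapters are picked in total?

3

Greedy: pick A (covers 3 new) → pick B (covers 2 new) → pick C (covers 1 new). Total picks: 3.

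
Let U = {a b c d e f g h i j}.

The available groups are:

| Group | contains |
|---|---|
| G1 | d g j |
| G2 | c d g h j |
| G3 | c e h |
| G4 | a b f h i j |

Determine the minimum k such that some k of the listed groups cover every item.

3

G1, G3, and G4 cover everything between them: the union {a, b, c, d, e, f, g, h, i, j} is all of U.
Only G4 contains a, so G4 is forced; the remaining 4 items need at least 2 more groups (each remaining group adds at most 3) — so at least 3 groups are needed, and 3 is optimal.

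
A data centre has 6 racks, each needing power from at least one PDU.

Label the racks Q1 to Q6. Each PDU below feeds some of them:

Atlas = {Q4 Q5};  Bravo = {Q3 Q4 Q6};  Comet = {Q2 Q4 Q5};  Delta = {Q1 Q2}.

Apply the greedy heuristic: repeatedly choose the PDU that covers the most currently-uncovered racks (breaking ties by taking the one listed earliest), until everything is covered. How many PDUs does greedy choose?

3

Greedy: pick Bravo (covers 3 new) → pick Comet (covers 2 new) → pick Delta (covers 1 new). Total picks: 3.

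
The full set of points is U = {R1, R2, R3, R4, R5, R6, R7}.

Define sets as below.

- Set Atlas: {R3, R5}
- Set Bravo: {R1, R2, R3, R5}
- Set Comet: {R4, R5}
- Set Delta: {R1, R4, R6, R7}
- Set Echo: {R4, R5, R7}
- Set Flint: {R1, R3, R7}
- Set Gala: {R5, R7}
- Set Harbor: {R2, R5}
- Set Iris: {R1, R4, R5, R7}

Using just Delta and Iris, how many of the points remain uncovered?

Union of Delta, Iris = {R1, R4, R5, R6, R7}.
Not covered: R2, R3 — 2 points.

2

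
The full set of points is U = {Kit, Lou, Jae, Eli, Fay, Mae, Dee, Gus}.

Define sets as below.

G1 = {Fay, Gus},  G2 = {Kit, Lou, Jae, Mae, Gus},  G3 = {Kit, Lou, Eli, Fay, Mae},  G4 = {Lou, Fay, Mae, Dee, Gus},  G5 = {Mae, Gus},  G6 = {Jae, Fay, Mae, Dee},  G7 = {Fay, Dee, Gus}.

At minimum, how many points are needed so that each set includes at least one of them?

H = {Mae, Gus} meets every set (each contains at least one member of H), and |H| = 2.
No single point lies in every set, so at least 2 are needed and 2 is optimal.

2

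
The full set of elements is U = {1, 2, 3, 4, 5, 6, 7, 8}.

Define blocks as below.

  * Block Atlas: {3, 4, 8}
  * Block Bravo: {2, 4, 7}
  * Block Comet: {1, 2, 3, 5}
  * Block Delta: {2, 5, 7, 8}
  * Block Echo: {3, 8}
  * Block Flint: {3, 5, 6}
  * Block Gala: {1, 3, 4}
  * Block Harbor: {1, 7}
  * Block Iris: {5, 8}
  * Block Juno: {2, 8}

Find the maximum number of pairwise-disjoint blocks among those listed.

3

Flint, Harbor, Juno are pairwise disjoint (Flint={3,5,6}; Harbor={1,7}; Juno={2,8}).
Every remaining block overlaps one of these, and no 4 of the listed blocks are pairwise disjoint, so 3 is the maximum.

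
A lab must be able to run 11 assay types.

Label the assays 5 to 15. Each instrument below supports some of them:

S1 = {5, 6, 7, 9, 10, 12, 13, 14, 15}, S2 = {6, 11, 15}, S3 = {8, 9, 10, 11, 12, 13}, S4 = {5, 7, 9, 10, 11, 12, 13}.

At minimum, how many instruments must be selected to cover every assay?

S1 and S3 together: S1 ∪ S3 = {5, 6, 7, 8, 9, 10, 11, 12, 13, 14, 15} — every assay is covered.
No single instrument has all 11 assays (the largest, S1, has 9), so 2 is optimal.

2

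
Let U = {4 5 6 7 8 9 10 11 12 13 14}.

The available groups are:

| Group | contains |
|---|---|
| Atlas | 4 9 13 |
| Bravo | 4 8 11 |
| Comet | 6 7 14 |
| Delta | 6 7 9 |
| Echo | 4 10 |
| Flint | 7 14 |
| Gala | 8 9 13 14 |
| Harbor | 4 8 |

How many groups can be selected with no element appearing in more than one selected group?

2

Atlas, Flint are pairwise disjoint (Atlas={4,9,13}; Flint={7,14}).
Every remaining group overlaps one of these, and no 3 of the listed groups are pairwise disjoint, so 2 is the maximum.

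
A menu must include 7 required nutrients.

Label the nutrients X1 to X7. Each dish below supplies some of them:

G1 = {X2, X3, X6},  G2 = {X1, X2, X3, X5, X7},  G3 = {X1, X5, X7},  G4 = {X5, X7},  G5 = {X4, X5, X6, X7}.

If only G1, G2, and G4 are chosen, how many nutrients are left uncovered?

Union of G1, G2, G4 = {X1, X2, X3, X5, X6, X7}.
Not covered: X4 — 1 nutrient.

1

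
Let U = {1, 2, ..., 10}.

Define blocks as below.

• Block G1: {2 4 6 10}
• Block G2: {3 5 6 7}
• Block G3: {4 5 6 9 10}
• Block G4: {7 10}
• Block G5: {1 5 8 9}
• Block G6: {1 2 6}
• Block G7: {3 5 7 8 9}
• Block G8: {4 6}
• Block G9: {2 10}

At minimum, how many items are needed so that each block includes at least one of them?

Take H = {5, 6, 10}. Each listed block contains at least one of these, so H is a hitting set of size 3.
The blocks G4, G5, G8 are pairwise disjoint, so any hitting set needs a separate item for each — at least 3. Hence 3 is optimal.

3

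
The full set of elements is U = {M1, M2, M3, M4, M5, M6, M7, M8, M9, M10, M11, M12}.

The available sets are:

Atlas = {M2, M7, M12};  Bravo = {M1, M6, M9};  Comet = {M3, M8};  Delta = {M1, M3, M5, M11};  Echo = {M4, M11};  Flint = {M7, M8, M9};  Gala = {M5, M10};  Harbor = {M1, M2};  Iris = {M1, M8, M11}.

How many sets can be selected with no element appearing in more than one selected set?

Atlas, Bravo, Comet, Echo, Gala are pairwise disjoint (Atlas={M2,M7,M12}; Bravo={M1,M6,M9}; Comet={M3,M8}; Echo={M4,M11}; Gala={M5,M10}).
Every remaining set overlaps one of these, and no 6 of the listed sets are pairwise disjoint, so 5 is the maximum.

5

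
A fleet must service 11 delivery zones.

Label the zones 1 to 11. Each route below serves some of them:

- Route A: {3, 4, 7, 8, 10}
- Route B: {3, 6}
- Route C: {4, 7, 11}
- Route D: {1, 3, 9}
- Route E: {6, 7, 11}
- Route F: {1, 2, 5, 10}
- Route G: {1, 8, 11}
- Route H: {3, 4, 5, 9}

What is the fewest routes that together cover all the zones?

Take {A, D, E, F}. Their union is {1, 2, 3, 4, 5, 6, 7, 8, 9, 10, 11}, which is all 11 zones.
No 3 of the 8 routes cover everything (all 56 combinations miss at least one zone), so 4 is optimal.

4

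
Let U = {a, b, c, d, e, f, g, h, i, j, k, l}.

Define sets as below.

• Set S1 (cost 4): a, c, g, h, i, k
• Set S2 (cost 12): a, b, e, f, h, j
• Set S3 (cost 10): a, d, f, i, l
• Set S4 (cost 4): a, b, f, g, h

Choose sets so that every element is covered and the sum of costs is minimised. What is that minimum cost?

26

S1, S2, S3 together cover every element (S1 ∪ S2 ∪ S3 = {a, b, c, d, e, f, g, h, i, j, k, l}); total cost 4 + 12 + 10 = 26.
The greedy pick S1, S4, S3, S2 costs 30; no covering selection beats 26.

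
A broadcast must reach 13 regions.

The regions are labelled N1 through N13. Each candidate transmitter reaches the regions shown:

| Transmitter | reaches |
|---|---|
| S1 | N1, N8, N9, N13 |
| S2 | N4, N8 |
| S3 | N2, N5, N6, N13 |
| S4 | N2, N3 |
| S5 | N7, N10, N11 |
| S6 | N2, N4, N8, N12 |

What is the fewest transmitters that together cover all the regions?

5

S1 and S3 and S4 and S5 and S6 together: S1 ∪ S3 ∪ S4 ∪ S5 ∪ S6 = {N1, N2, N3, N4, N5, N6, N7, N8, N9, N10, N11, N12, N13} — every region is covered.
No 4 of the 6 transmitters cover everything (all 15 combinations miss at least one region), so 5 is optimal.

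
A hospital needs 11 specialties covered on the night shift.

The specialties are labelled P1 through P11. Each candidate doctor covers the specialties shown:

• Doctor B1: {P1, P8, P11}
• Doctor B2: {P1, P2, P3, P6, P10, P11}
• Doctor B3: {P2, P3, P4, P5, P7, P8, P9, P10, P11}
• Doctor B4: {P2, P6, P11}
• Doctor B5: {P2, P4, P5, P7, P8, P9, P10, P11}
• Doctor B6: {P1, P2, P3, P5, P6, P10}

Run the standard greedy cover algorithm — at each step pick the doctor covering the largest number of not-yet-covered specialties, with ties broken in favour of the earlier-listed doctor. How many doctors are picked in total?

Greedy: pick B3 (covers 9 new) → pick B2 (covers 2 new). Total picks: 2.

2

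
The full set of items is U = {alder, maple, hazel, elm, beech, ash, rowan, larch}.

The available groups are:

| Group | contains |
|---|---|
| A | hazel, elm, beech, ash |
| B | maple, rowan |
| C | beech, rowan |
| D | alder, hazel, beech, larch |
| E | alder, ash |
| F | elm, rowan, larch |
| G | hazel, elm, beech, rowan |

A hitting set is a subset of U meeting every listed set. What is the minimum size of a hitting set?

The 3 items {alder, hazel, rowan} hit every group.
No choice of 2 items meets every group, so 3 is the minimum.

3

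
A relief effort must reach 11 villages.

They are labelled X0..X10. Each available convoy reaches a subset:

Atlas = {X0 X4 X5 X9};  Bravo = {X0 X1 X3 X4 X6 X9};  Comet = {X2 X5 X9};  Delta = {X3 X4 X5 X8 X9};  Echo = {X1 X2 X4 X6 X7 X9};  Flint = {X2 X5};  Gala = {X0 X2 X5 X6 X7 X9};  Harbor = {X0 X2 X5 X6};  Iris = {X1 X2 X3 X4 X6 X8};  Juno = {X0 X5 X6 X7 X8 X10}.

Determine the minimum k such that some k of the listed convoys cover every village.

Delta and Echo and Juno together: Delta ∪ Echo ∪ Juno = {X0, X1, X2, X3, X4, X5, X6, X7, X8, X9, X10} — every village is covered.
Only Juno contains X10, so Juno is forced; the remaining 5 villages need at least 2 more convoys (each remaining convoy adds at most 4) — so at least 3 convoys are needed, and 3 is optimal.

3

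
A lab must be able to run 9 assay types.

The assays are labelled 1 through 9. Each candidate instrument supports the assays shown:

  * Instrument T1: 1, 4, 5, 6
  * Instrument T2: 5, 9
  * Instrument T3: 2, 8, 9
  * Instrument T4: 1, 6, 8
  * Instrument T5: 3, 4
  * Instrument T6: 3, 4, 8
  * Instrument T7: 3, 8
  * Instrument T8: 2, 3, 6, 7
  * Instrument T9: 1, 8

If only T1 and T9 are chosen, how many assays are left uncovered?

4

Union of T1, T9 = {1, 4, 5, 6, 8}.
Not covered: 2, 3, 7, 9 — 4 assays.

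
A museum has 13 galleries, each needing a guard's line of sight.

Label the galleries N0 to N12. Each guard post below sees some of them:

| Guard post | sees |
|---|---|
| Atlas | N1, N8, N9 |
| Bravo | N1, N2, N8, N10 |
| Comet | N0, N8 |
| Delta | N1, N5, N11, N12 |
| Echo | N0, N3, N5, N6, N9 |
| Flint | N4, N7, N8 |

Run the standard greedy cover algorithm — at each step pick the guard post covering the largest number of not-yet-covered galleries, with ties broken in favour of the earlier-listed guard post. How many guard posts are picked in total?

4

Greedy: pick Echo (covers 5 new) → pick Bravo (covers 4 new) → pick Delta (covers 2 new) → pick Flint (covers 2 new). Total picks: 4.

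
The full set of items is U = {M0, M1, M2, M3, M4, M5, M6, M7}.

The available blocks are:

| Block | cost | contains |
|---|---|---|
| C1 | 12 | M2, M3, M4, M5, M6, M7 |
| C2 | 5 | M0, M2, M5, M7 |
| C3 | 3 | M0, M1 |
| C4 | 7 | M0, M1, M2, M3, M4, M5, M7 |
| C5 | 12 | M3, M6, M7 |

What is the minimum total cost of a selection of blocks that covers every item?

15

C1, C3 together cover every item (C1 ∪ C3 = {M0, M1, M2, M3, M4, M5, M6, M7}); total cost 12 + 3 = 15.
The greedy pick C4, C1 costs 19; no covering selection beats 15.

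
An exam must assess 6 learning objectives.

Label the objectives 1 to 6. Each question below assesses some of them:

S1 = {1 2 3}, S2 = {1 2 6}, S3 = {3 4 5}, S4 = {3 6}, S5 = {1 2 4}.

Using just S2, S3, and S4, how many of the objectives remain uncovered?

Union of S2, S3, S4 = {1, 2, 3, 4, 5, 6} — that's every objective, so 0 are uncovered.

0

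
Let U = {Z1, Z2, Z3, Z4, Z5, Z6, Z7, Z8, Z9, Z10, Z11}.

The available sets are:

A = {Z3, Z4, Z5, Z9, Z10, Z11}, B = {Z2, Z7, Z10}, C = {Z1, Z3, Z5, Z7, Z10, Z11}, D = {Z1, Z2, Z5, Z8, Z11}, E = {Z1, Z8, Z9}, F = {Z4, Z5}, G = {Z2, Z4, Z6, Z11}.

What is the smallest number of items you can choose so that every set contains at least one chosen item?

3

H = {Z1, Z4, Z10} meets every set (each contains at least one member of H), and |H| = 3.
The sets B, E, F are pairwise disjoint, so any hitting set needs a separate item for each — at least 3. Hence 3 is optimal.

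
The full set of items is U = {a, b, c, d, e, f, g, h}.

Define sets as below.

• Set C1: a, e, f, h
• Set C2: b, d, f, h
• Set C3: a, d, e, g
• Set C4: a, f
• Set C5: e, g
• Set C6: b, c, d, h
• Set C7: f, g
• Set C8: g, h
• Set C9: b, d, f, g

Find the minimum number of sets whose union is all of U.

C1, C3, and C6 cover everything between them: the union {a, b, c, d, e, f, g, h} is all of U.
Only C6 contains c, so C6 is forced; the remaining 4 items need at least 2 more sets (each remaining set adds at most 3) — so at least 3 sets are needed, and 3 is optimal.

3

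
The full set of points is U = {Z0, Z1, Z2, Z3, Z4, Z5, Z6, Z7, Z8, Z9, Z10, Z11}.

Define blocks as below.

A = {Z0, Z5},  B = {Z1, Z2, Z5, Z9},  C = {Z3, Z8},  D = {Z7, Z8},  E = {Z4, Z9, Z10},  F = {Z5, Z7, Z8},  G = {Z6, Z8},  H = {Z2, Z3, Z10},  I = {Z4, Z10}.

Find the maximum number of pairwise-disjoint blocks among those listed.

3

B, D, I are pairwise disjoint (B={Z1,Z2,Z5,Z9}; D={Z7,Z8}; I={Z4,Z10}).
Every remaining block overlaps one of these, and no 4 of the listed blocks are pairwise disjoint, so 3 is the maximum.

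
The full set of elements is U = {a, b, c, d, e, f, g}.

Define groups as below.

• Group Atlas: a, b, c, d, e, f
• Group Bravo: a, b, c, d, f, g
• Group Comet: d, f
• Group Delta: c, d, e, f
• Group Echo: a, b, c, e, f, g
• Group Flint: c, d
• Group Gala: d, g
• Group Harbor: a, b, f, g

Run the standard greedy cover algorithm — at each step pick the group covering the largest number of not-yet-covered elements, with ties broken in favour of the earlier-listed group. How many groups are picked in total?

Greedy: pick Atlas (covers 6 new) → pick Bravo (covers 1 new). Total picks: 2.

2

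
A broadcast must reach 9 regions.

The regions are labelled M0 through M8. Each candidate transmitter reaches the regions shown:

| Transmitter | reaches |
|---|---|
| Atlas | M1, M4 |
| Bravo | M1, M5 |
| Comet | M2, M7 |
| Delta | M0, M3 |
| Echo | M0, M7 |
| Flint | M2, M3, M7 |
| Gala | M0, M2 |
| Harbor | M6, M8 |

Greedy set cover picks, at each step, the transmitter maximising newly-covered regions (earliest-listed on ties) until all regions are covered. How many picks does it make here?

5

Greedy: pick Flint (covers 3 new) → pick Atlas (covers 2 new) → pick Harbor (covers 2 new) → pick Bravo (covers 1 new) → pick Delta (covers 1 new). Total picks: 5.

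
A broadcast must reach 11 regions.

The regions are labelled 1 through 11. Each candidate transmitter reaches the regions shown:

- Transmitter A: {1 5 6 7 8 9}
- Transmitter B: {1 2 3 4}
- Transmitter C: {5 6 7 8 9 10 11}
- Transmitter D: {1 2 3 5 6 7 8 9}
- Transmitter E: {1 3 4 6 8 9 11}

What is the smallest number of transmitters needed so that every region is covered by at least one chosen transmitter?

2

B and C together: B ∪ C = {1, 2, 3, 4, 5, 6, 7, 8, 9, 10, 11} — every region is covered.
No single transmitter has all 11 regions (the largest, D, has 8), so 2 is optimal.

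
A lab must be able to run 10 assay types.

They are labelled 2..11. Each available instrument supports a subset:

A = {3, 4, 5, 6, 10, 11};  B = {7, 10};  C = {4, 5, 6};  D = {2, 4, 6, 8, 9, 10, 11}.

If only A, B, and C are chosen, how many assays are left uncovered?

Union of A, B, C = {3, 4, 5, 6, 7, 10, 11}.
Not covered: 2, 8, 9 — 3 assays.

3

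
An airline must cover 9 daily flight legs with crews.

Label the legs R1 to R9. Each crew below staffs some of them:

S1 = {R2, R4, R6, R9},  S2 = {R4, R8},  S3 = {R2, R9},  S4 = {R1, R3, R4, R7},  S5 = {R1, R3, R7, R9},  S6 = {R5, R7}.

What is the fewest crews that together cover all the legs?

4

S1 and S2 and S5 and S6 together: S1 ∪ S2 ∪ S5 ∪ S6 = {R1, R2, R3, R4, R5, R6, R7, R8, R9} — every leg is covered.
No 3 of the 6 crews cover everything (all 20 combinations miss at least one leg), so 4 is optimal.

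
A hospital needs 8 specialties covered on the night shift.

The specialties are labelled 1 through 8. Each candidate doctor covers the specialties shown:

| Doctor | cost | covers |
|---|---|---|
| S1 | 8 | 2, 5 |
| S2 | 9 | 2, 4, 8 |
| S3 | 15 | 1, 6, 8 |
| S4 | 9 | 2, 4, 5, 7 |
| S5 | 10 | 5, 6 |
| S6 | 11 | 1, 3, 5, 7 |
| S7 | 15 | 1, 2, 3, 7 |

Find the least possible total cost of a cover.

S2, S5, S6 together cover every specialty (S2 ∪ S5 ∪ S6 = {1, 2, 3, 4, 5, 6, 7, 8}); total cost 9 + 10 + 11 = 30.
The greedy pick S4, S3, S6 costs 35; no covering selection beats 30.

30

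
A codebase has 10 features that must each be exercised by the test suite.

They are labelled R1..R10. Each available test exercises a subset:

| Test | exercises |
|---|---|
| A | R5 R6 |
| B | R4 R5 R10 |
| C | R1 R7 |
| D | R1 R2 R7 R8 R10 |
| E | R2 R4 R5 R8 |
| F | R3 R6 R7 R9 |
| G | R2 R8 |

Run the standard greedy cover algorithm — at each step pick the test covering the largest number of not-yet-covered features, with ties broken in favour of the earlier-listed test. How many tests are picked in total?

3

Greedy: pick D (covers 5 new) → pick F (covers 3 new) → pick B (covers 2 new). Total picks: 3.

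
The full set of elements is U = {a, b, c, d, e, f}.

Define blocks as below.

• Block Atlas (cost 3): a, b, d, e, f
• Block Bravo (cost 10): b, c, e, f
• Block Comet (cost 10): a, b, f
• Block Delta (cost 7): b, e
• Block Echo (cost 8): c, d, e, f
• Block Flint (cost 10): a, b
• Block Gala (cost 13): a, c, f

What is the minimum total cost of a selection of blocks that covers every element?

Atlas, Echo together cover every element (Atlas ∪ Echo = {a, b, c, d, e, f}); total cost 3 + 8 = 11.
No covering selection has total cost below 11.

11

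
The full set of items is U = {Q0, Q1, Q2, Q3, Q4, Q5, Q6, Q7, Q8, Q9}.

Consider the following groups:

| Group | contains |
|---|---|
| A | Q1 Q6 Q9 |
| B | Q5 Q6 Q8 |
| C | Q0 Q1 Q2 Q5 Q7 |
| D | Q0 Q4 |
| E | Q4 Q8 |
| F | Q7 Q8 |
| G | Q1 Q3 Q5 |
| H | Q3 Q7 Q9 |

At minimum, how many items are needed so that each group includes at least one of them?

The 4 items {Q1, Q4, Q6, Q7} hit every group.
No choice of 3 items meets every group, so 4 is the minimum.

4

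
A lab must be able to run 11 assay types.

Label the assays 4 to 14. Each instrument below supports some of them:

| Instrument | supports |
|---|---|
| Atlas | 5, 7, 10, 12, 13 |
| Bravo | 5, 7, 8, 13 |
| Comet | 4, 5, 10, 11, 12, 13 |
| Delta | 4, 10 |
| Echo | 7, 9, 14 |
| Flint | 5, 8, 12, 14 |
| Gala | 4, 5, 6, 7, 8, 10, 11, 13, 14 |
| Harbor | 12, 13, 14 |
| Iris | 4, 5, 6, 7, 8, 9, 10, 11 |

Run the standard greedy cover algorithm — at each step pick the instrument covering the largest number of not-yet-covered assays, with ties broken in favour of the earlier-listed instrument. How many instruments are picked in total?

3

Greedy: pick Gala (covers 9 new) → pick Atlas (covers 1 new) → pick Echo (covers 1 new). Total picks: 3.
(The true minimum cover uses only 2 instruments, so greedy is not optimal here.)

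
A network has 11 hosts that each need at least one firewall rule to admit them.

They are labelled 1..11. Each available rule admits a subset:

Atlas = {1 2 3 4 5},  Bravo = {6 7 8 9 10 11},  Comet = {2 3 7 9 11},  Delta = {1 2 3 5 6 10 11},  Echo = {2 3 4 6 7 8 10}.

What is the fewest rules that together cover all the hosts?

2

Take {Atlas, Bravo}. Their union is {1, 2, 3, 4, 5, 6, 7, 8, 9, 10, 11}, which is all 11 hosts.
No single rule has all 11 hosts (the largest, Delta, has 7), so 2 is optimal.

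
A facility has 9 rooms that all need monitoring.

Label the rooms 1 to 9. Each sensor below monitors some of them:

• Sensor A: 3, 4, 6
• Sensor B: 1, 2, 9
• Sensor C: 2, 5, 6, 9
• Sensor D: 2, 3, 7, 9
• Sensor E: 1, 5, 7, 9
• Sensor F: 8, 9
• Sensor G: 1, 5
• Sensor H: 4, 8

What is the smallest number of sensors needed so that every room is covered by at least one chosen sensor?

A and D and E and H together: A ∪ D ∪ E ∪ H = {1, 2, 3, 4, 5, 6, 7, 8, 9} — every room is covered.
No 3 of the 8 sensors cover everything (all 56 combinations miss at least one room), so 4 is optimal.

4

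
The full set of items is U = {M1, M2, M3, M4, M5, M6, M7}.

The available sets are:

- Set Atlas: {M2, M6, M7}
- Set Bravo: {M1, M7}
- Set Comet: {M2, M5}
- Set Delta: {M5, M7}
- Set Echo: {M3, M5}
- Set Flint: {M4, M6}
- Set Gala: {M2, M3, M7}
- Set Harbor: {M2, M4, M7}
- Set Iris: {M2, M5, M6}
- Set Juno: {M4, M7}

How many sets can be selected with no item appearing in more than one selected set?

Bravo, Echo, Flint are pairwise disjoint (Bravo={M1,M7}; Echo={M3,M5}; Flint={M4,M6}).
Every remaining set overlaps one of these, and no 4 of the listed sets are pairwise disjoint, so 3 is the maximum.

3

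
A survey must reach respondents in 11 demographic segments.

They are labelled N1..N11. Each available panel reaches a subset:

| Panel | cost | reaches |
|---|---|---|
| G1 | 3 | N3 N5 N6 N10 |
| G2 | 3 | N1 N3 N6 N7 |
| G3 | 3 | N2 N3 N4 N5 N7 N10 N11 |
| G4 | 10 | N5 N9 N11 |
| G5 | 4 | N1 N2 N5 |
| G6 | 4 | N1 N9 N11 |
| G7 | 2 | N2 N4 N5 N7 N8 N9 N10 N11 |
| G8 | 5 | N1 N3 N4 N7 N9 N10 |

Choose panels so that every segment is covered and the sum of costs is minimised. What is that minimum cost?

5

G2, G7 together cover every segment (G2 ∪ G7 = {N1, N2, N3, N4, N5, N6, N7, N8, N9, N10, N11}); total cost 3 + 2 = 5.
No covering selection has total cost below 5.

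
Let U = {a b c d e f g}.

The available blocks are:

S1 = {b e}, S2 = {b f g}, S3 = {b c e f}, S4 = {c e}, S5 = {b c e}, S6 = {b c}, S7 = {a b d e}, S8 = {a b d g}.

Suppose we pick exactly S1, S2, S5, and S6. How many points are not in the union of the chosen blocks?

2

Union of S1, S2, S5, S6 = {b, c, e, f, g}.
Not covered: a, d — 2 points.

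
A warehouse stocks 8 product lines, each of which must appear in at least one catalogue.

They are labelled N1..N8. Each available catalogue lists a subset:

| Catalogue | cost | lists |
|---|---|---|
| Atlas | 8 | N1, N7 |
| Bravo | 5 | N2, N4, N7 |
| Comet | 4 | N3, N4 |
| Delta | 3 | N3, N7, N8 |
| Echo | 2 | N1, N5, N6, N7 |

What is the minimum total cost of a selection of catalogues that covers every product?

Bravo, Delta, Echo together cover every product (Bravo ∪ Delta ∪ Echo = {N1, N2, N3, N4, N5, N6, N7, N8}); total cost 5 + 3 + 2 = 10.
No covering selection has total cost below 10.

10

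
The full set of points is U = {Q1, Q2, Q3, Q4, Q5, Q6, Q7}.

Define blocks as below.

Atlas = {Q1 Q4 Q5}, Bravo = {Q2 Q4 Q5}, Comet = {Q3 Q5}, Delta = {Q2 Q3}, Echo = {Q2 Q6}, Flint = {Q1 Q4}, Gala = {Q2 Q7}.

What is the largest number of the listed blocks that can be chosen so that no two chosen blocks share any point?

3

Comet, Flint, Gala are pairwise disjoint (Comet={Q3,Q5}; Flint={Q1,Q4}; Gala={Q2,Q7}).
Every remaining block overlaps one of these, and no 4 of the listed blocks are pairwise disjoint, so 3 is the maximum.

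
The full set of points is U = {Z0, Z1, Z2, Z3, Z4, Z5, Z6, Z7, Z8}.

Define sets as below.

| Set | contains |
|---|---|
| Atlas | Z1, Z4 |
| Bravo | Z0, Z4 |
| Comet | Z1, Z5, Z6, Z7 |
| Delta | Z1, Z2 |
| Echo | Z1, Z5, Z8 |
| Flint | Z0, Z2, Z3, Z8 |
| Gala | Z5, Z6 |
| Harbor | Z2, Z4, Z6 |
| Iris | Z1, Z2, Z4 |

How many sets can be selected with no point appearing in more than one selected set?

3

Bravo, Delta, Gala are pairwise disjoint (Bravo={Z0,Z4}; Delta={Z1,Z2}; Gala={Z5,Z6}).
Every remaining set overlaps one of these, and no 4 of the listed sets are pairwise disjoint, so 3 is the maximum.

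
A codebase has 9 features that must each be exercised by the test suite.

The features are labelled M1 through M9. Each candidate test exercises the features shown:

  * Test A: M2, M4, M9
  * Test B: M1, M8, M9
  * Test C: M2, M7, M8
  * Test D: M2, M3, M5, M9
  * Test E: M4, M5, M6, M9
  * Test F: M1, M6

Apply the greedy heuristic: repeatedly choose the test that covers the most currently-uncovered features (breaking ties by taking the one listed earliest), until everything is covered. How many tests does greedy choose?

4

Greedy: pick D (covers 4 new) → pick B (covers 2 new) → pick E (covers 2 new) → pick C (covers 1 new). Total picks: 4.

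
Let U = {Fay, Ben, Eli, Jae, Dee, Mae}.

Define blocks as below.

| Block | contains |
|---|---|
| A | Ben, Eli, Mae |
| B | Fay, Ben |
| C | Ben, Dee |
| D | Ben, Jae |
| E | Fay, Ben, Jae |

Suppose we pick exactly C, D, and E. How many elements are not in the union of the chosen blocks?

Union of C, D, E = {Fay, Ben, Jae, Dee}.
Not covered: Eli, Mae — 2 elements.

2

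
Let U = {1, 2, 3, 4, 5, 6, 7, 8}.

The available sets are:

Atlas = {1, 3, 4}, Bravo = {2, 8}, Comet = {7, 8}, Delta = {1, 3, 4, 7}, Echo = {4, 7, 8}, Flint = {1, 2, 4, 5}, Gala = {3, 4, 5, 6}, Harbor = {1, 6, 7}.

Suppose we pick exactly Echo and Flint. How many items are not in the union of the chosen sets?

Union of Echo, Flint = {1, 2, 4, 5, 7, 8}.
Not covered: 3, 6 — 2 items.

2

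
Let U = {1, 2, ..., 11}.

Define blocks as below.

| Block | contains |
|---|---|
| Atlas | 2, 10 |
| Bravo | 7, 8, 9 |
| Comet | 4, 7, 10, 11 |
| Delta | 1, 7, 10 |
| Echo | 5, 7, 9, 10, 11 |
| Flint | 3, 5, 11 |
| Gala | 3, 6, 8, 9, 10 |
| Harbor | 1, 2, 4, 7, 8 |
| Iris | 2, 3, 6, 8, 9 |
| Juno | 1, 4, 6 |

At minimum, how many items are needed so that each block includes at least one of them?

Take H = {2, 5, 6, 7}. Each listed block contains at least one of these, so H is a hitting set of size 4.
The blocks Atlas, Bravo, Flint, Juno are pairwise disjoint, so any hitting set needs a separate item for each — at least 4. Hence 4 is optimal.

4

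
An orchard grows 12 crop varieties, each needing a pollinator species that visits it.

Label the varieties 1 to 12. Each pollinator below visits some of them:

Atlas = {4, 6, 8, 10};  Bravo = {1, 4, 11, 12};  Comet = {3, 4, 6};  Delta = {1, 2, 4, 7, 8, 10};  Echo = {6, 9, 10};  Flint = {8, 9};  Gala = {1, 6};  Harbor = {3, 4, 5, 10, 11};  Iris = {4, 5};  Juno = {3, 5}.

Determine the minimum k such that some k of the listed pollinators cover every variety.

Bravo and Delta and Echo and Juno together: Bravo ∪ Delta ∪ Echo ∪ Juno = {1, 2, 3, 4, 5, 6, 7, 8, 9, 10, 11, 12} — every variety is covered.
No 3 of the 10 pollinators cover everything (all 120 combinations miss at least one variety), so 4 is optimal.

4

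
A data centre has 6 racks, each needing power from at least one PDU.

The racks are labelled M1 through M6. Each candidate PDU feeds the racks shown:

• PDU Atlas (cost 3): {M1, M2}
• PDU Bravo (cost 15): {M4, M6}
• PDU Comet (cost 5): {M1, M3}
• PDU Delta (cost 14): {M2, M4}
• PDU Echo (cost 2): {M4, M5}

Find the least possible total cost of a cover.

25

Atlas, Bravo, Comet, Echo together cover every rack (Atlas ∪ Bravo ∪ Comet ∪ Echo = {M1, M2, M3, M4, M5, M6}); total cost 3 + 15 + 5 + 2 = 25.
No covering selection has total cost below 25.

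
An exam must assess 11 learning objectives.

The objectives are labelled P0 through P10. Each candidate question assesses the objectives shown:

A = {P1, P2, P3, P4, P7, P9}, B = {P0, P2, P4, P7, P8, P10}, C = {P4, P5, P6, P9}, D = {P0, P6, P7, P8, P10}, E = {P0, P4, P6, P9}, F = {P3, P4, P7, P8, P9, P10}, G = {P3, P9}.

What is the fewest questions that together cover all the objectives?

Take {A, C, D}. Their union is {P0, P1, P2, P3, P4, P5, P6, P7, P8, P9, P10}, which is all 11 objectives.
Only A contains P1, so A is forced; the remaining 5 objectives need at least 2 more questions (each remaining question adds at most 4) — so at least 3 questions are needed, and 3 is optimal.

3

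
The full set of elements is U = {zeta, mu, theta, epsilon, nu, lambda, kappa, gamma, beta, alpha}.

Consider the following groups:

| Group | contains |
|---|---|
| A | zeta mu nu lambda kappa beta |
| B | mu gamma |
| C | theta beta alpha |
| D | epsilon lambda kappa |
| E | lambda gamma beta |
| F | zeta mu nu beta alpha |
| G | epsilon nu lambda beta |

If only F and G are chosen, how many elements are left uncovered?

Union of F, G = {zeta, mu, epsilon, nu, lambda, beta, alpha}.
Not covered: theta, kappa, gamma — 3 elements.

3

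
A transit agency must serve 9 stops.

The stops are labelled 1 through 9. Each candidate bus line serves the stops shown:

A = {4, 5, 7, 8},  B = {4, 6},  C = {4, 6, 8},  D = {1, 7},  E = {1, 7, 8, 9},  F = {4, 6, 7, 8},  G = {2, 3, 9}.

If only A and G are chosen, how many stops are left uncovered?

Union of A, G = {2, 3, 4, 5, 7, 8, 9}.
Not covered: 1, 6 — 2 stops.

2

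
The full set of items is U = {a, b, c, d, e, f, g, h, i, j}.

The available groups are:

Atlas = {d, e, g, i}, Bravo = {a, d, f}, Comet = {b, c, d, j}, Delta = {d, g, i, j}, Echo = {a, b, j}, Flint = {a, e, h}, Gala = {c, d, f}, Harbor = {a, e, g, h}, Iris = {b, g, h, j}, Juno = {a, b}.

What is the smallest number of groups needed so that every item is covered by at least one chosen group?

Delta and Flint and Gala and Iris together: Delta ∪ Flint ∪ Gala ∪ Iris = {a, b, c, d, e, f, g, h, i, j} — every item is covered.
No 3 of the 10 groups cover everything (all 120 combinations miss at least one item), so 4 is optimal.

4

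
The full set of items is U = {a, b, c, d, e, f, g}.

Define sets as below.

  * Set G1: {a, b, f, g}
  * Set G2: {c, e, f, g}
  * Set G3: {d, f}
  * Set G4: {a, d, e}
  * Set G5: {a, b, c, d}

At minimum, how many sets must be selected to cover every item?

G2 and G5 cover everything between them: the union {a, b, c, d, e, f, g} is all of U.
No single set has all 7 items (the largest, G1, has 4), so 2 is optimal.

2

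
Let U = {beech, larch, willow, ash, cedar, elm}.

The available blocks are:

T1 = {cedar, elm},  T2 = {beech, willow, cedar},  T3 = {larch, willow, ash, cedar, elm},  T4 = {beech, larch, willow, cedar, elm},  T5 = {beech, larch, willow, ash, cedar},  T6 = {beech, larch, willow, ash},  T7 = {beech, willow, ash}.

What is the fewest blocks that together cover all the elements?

2

T2 and T3 cover everything between them: the union {beech, larch, willow, ash, cedar, elm} is all of U.
No single block has all 6 elements (the largest, T3, has 5), so 2 is optimal.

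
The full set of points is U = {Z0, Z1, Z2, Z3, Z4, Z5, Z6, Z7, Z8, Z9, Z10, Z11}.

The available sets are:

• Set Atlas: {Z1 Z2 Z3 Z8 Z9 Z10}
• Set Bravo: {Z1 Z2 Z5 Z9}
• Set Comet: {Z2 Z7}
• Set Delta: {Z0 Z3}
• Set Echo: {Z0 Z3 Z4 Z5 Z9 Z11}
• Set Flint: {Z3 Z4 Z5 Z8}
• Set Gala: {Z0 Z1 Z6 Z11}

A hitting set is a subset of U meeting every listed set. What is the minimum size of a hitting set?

H = {Z1, Z3, Z7} meets every set (each contains at least one member of H), and |H| = 3.
The sets Comet, Flint, Gala are pairwise disjoint, so any hitting set needs a separate point for each — at least 3. Hence 3 is optimal.

3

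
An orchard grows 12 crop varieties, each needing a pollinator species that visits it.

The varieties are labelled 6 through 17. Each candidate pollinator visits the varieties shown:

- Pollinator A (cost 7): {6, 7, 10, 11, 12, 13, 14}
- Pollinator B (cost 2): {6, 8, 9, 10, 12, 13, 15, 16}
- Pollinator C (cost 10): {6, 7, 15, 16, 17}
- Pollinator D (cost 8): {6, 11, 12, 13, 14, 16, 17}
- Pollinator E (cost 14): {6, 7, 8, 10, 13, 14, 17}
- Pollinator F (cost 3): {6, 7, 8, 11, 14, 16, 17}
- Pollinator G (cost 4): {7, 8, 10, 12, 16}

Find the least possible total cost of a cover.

B, F together cover every variety (B ∪ F = {6, 7, 8, 9, 10, 11, 12, 13, 14, 15, 16, 17}); total cost 2 + 3 = 5.
No covering selection has total cost below 5.

5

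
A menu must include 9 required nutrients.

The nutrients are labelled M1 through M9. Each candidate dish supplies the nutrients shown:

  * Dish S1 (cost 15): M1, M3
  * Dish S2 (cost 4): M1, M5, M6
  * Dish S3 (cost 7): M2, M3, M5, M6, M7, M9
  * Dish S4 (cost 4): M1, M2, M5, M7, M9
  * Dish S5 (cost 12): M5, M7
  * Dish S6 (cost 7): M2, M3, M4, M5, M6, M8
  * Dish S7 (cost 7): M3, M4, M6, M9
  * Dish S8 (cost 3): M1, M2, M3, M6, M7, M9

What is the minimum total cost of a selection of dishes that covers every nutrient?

S6, S8 together cover every nutrient (S6 ∪ S8 = {M1, M2, M3, M4, M5, M6, M7, M8, M9}); total cost 7 + 3 = 10.
No covering selection has total cost below 10.

10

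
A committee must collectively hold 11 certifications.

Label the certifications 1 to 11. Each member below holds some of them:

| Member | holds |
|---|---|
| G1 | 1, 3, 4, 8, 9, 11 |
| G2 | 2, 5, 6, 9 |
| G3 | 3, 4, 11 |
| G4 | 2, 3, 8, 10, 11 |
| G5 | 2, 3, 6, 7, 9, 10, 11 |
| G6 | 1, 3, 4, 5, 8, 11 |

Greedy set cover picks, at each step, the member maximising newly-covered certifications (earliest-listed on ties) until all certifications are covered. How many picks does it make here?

2

Greedy: pick G5 (covers 7 new) → pick G6 (covers 4 new). Total picks: 2.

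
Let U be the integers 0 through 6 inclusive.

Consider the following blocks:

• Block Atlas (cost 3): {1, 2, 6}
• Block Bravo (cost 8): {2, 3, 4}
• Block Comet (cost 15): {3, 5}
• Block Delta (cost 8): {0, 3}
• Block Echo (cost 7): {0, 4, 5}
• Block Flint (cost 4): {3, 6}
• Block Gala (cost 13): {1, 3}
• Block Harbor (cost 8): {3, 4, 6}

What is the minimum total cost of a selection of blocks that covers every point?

Atlas, Echo, Flint together cover every point (Atlas ∪ Echo ∪ Flint = {0, 1, 2, 3, 4, 5, 6}); total cost 3 + 7 + 4 = 14.
No covering selection has total cost below 14.

14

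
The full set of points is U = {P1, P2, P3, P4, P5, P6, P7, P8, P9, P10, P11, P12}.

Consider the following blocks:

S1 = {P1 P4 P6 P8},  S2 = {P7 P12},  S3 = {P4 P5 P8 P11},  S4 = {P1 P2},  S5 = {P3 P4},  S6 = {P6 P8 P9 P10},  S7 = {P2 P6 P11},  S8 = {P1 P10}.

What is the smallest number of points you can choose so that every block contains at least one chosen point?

4

H = {P1, P4, P6, P7} meets every block (each contains at least one member of H), and |H| = 4.
The blocks S2, S4, S5, S6 are pairwise disjoint, so any hitting set needs a separate point for each — at least 4. Hence 4 is optimal.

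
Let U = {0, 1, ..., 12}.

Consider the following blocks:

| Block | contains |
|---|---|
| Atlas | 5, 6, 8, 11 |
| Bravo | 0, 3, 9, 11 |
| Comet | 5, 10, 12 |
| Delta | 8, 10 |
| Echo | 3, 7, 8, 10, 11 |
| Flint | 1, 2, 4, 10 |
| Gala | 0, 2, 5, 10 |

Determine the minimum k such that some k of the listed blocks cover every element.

5

Atlas, Bravo, Comet, Echo, and Flint cover everything between them: the union {0, 1, 2, 3, 4, 5, 6, 7, 8, 9, 10, 11, 12} is all of U.
No 4 of the 7 blocks cover everything (all 35 combinations miss at least one element), so 5 is optimal.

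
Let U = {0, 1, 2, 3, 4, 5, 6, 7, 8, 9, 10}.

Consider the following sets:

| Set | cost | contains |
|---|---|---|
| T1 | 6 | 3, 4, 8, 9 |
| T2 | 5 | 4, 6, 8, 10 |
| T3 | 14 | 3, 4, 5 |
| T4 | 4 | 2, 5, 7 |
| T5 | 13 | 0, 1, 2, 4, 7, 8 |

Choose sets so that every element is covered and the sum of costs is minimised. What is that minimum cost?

28

T1, T2, T4, T5 together cover every element (T1 ∪ T2 ∪ T4 ∪ T5 = {0, 1, 2, 3, 4, 5, 6, 7, 8, 9, 10}); total cost 6 + 5 + 4 + 13 = 28.
No covering selection has total cost below 28.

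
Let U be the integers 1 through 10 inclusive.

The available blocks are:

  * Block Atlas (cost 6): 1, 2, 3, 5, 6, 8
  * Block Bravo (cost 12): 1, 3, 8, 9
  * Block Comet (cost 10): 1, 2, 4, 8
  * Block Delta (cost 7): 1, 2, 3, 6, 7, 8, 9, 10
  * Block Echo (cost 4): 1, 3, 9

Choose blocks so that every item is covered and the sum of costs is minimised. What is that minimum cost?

23

Atlas, Comet, Delta together cover every item (Atlas ∪ Comet ∪ Delta = {1, 2, 3, 4, 5, 6, 7, 8, 9, 10}); total cost 6 + 10 + 7 = 23.
No covering selection has total cost below 23.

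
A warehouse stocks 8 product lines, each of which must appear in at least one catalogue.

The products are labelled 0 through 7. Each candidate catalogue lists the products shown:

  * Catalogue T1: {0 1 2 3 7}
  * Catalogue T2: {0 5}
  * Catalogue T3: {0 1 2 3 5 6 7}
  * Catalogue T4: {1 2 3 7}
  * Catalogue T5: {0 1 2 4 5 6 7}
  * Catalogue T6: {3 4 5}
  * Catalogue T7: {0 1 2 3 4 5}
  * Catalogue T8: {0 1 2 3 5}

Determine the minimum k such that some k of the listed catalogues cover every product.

2

Take {T3, T5}. Their union is {0, 1, 2, 3, 4, 5, 6, 7}, which is all 8 products.
No single catalogue has all 8 products (the largest, T3, has 7), so 2 is optimal.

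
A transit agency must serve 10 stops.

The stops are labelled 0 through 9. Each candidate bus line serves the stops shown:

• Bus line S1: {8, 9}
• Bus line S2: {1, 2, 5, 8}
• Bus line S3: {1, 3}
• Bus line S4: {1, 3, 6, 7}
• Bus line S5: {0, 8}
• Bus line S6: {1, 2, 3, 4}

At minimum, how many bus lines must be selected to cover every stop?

5

Take {S1, S2, S4, S5, S6}. Their union is {0, 1, 2, 3, 4, 5, 6, 7, 8, 9}, which is all 10 stops.
No 4 of the 6 bus lines cover everything (all 15 combinations miss at least one stop), so 5 is optimal.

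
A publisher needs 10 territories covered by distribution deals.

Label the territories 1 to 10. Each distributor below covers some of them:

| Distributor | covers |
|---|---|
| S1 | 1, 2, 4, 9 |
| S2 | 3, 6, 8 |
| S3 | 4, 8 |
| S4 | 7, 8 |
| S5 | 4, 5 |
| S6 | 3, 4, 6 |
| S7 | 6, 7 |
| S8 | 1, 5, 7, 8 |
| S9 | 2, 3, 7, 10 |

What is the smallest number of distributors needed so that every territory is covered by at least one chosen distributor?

4

S1 and S2 and S5 and S9 together: S1 ∪ S2 ∪ S5 ∪ S9 = {1, 2, 3, 4, 5, 6, 7, 8, 9, 10} — every territory is covered.
No 3 of the 9 distributors cover everything (all 84 combinations miss at least one territory), so 4 is optimal.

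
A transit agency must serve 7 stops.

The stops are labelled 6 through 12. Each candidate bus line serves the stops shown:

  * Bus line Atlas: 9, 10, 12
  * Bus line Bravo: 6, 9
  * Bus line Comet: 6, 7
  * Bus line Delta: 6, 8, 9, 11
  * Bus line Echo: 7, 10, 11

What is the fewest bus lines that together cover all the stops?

Take {Atlas, Delta, Echo}. Their union is {6, 7, 8, 9, 10, 11, 12}, which is all 7 stops.
Only Delta contains 8, so Delta is forced; the remaining 3 stops need at least 2 more bus lines (each remaining bus line adds at most 2) — so at least 3 bus lines are needed, and 3 is optimal.

3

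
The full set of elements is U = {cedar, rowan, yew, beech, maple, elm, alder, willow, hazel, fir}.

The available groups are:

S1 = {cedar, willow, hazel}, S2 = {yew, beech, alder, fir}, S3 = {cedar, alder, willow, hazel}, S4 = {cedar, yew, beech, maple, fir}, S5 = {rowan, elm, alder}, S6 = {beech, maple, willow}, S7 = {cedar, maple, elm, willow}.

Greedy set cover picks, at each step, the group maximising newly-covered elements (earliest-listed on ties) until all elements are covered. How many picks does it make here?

Greedy: pick S4 (covers 5 new) → pick S3 (covers 3 new) → pick S5 (covers 2 new). Total picks: 3.

3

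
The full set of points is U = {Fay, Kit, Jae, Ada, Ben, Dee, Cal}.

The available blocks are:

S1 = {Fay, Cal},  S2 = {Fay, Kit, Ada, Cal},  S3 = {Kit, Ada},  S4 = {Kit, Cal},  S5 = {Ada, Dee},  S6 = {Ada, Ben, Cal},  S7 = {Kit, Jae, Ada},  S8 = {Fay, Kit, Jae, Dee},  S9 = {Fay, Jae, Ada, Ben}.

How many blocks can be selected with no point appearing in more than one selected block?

S4, S9 are pairwise disjoint (S4={Kit,Cal}; S9={Fay,Jae,Ada,Ben}).
Every remaining block overlaps one of these, and no 3 of the listed blocks are pairwise disjoint, so 2 is the maximum.

2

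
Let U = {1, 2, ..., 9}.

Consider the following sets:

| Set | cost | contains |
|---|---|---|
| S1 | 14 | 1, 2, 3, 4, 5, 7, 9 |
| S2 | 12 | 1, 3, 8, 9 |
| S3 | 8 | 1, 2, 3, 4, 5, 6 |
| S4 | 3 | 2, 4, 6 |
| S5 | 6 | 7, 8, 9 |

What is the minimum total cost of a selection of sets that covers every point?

S3, S5 together cover every point (S3 ∪ S5 = {1, 2, 3, 4, 5, 6, 7, 8, 9}); total cost 8 + 6 = 14.
The greedy pick S4, S5, S3 costs 17; no covering selection beats 14.

14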